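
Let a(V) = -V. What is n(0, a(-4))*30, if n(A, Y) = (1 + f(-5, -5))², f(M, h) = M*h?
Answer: 20280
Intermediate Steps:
n(A, Y) = 676 (n(A, Y) = (1 - 5*(-5))² = (1 + 25)² = 26² = 676)
n(0, a(-4))*30 = 676*30 = 20280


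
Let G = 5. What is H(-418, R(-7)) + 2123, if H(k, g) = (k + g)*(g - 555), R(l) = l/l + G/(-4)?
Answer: 3749701/16 ≈ 2.3436e+5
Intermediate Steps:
R(l) = -¼ (R(l) = l/l + 5/(-4) = 1 + 5*(-¼) = 1 - 5/4 = -¼)
H(k, g) = (-555 + g)*(g + k) (H(k, g) = (g + k)*(-555 + g) = (-555 + g)*(g + k))
H(-418, R(-7)) + 2123 = ((-¼)² - 555*(-¼) - 555*(-418) - ¼*(-418)) + 2123 = (1/16 + 555/4 + 231990 + 209/2) + 2123 = 3715733/16 + 2123 = 3749701/16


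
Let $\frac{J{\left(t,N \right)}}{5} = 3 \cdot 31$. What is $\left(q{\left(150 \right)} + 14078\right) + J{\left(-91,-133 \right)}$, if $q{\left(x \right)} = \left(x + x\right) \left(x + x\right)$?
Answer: $104543$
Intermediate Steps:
$q{\left(x \right)} = 4 x^{2}$ ($q{\left(x \right)} = 2 x 2 x = 4 x^{2}$)
$J{\left(t,N \right)} = 465$ ($J{\left(t,N \right)} = 5 \cdot 3 \cdot 31 = 5 \cdot 93 = 465$)
$\left(q{\left(150 \right)} + 14078\right) + J{\left(-91,-133 \right)} = \left(4 \cdot 150^{2} + 14078\right) + 465 = \left(4 \cdot 22500 + 14078\right) + 465 = \left(90000 + 14078\right) + 465 = 104078 + 465 = 104543$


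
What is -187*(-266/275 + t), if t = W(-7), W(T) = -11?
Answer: 55947/25 ≈ 2237.9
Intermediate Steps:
t = -11
-187*(-266/275 + t) = -187*(-266/275 - 11) = -187*(-3291/275) = 55947/25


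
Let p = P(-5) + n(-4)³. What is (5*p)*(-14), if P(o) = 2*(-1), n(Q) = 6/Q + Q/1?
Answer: 47145/4 ≈ 11786.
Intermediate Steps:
n(Q) = Q + 6/Q (n(Q) = 6/Q + Q*1 = 6/Q + Q = Q + 6/Q)
P(o) = -2
p = -1347/8 (p = -2 + (-4 + 6/(-4))³ = -2 + (-4 + 6*(-¼))³ = -2 + (-4 - 3/2)³ = -2 + (-11/2)³ = -2 - 1331/8 = -1347/8 ≈ -168.38)
(5*p)*(-14) = (5*(-1347/8))*(-14) = -6735/8*(-14) = 47145/4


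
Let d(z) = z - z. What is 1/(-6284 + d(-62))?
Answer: -1/6284 ≈ -0.00015913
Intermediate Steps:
d(z) = 0
1/(-6284 + d(-62)) = 1/(-6284 + 0) = 1/(-6284) = -1/6284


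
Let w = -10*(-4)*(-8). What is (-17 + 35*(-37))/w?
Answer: 41/10 ≈ 4.1000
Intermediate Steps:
w = -320 (w = 40*(-8) = -320)
(-17 + 35*(-37))/w = (-17 + 35*(-37))/(-320) = (-17 - 1295)*(-1/320) = -1312*(-1/320) = 41/10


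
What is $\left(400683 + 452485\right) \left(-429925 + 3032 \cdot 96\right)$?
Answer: $-118464936304$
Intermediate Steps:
$\left(400683 + 452485\right) \left(-429925 + 3032 \cdot 96\right) = 853168 \left(-429925 + 291072\right) = 853168 \left(-138853\right) = -118464936304$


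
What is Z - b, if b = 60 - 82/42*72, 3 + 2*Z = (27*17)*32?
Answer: 103923/14 ≈ 7423.1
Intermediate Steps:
Z = 14685/2 (Z = -3/2 + ((27*17)*32)/2 = -3/2 + (459*32)/2 = -3/2 + (½)*14688 = -3/2 + 7344 = 14685/2 ≈ 7342.5)
b = -564/7 (b = 60 - 82*1/42*72 = 60 - 41/21*72 = 60 - 984/7 = -564/7 ≈ -80.571)
Z - b = 14685/2 - 1*(-564/7) = 14685/2 + 564/7 = 103923/14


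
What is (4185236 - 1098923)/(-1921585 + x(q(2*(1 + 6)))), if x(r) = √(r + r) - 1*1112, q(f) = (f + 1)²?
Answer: -659338305129/410751528151 - 5143855*√2/410751528151 ≈ -1.6052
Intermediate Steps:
q(f) = (1 + f)²
x(r) = -1112 + √2*√r (x(r) = √(2*r) - 1112 = √2*√r - 1112 = -1112 + √2*√r)
(4185236 - 1098923)/(-1921585 + x(q(2*(1 + 6)))) = (4185236 - 1098923)/(-1921585 + (-1112 + √2*√((1 + 2*(1 + 6))²))) = 3086313/(-1921585 + (-1112 + √2*√((1 + 2*7)²))) = 3086313/(-1921585 + (-1112 + √2*√((1 + 14)²))) = 3086313/(-1921585 + (-1112 + √2*√(15²))) = 3086313/(-1921585 + (-1112 + √2*√225)) = 3086313/(-1921585 + (-1112 + √2*15)) = 3086313/(-1921585 + (-1112 + 15*√2)) = 3086313/(-1922697 + 15*√2)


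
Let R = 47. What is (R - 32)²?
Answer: 225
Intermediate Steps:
(R - 32)² = (47 - 32)² = 15² = 225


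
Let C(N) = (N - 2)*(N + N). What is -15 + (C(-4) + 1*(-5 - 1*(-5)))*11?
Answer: 513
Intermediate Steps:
C(N) = 2*N*(-2 + N) (C(N) = (-2 + N)*(2*N) = 2*N*(-2 + N))
-15 + (C(-4) + 1*(-5 - 1*(-5)))*11 = -15 + (2*(-4)*(-2 - 4) + 1*(-5 - 1*(-5)))*11 = -15 + (2*(-4)*(-6) + 1*(-5 + 5))*11 = -15 + (48 + 1*0)*11 = -15 + (48 + 0)*11 = -15 + 48*11 = -15 + 528 = 513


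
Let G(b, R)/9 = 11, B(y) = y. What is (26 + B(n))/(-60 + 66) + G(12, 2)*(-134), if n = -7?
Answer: -79577/6 ≈ -13263.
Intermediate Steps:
G(b, R) = 99 (G(b, R) = 9*11 = 99)
(26 + B(n))/(-60 + 66) + G(12, 2)*(-134) = (26 - 7)/(-60 + 66) + 99*(-134) = 19/6 - 13266 = -79577/6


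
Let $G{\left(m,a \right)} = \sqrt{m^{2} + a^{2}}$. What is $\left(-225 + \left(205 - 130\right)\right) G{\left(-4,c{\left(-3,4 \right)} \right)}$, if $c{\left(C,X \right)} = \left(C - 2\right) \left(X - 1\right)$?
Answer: $- 150 \sqrt{241} \approx -2328.6$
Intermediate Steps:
$c{\left(C,X \right)} = \left(-1 + X\right) \left(-2 + C\right)$ ($c{\left(C,X \right)} = \left(-2 + C\right) \left(-1 + X\right) = \left(-1 + X\right) \left(-2 + C\right)$)
$G{\left(m,a \right)} = \sqrt{a^{2} + m^{2}}$
$\left(-225 + \left(205 - 130\right)\right) G{\left(-4,c{\left(-3,4 \right)} \right)} = \left(-225 + \left(205 - 130\right)\right) \sqrt{\left(2 - -3 - 8 - 12\right)^{2} + \left(-4\right)^{2}} = \left(-225 + \left(205 - 130\right)\right) \sqrt{\left(2 + 3 - 8 - 12\right)^{2} + 16} = \left(-225 + 75\right) \sqrt{\left(-15\right)^{2} + 16} = - 150 \sqrt{225 + 16} = - 150 \sqrt{241}$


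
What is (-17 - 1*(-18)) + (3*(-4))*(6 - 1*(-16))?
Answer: -263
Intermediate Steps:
(-17 - 1*(-18)) + (3*(-4))*(6 - 1*(-16)) = (-17 + 18) - 12*(6 + 16) = 1 - 12*22 = 1 - 264 = -263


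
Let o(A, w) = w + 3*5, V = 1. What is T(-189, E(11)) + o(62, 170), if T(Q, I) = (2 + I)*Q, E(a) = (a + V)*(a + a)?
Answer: -50089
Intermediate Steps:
E(a) = 2*a*(1 + a) (E(a) = (a + 1)*(a + a) = (1 + a)*(2*a) = 2*a*(1 + a))
o(A, w) = 15 + w (o(A, w) = w + 15 = 15 + w)
T(Q, I) = Q*(2 + I)
T(-189, E(11)) + o(62, 170) = -189*(2 + 2*11*(1 + 11)) + (15 + 170) = -189*(2 + 2*11*12) + 185 = -189*(2 + 264) + 185 = -189*266 + 185 = -50274 + 185 = -50089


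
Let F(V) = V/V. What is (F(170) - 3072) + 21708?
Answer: 18637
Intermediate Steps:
F(V) = 1
(F(170) - 3072) + 21708 = (1 - 3072) + 21708 = -3071 + 21708 = 18637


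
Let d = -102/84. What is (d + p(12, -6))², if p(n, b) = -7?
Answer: 13225/196 ≈ 67.474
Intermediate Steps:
d = -17/14 (d = -102*1/84 = -17/14 ≈ -1.2143)
(d + p(12, -6))² = (-17/14 - 7)² = (-115/14)² = 13225/196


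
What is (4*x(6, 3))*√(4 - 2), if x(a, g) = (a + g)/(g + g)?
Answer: 6*√2 ≈ 8.4853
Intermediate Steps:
x(a, g) = (a + g)/(2*g) (x(a, g) = (a + g)/((2*g)) = (a + g)*(1/(2*g)) = (a + g)/(2*g))
(4*x(6, 3))*√(4 - 2) = (4*((½)*(6 + 3)/3))*√(4 - 2) = (4*((½)*(⅓)*9))*√2 = (4*(3/2))*√2 = 6*√2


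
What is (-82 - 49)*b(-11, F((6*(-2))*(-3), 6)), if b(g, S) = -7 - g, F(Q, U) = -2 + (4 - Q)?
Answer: -524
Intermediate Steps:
F(Q, U) = 2 - Q
(-82 - 49)*b(-11, F((6*(-2))*(-3), 6)) = (-82 - 49)*(-7 - 1*(-11)) = -131*(-7 + 11) = -131*4 = -524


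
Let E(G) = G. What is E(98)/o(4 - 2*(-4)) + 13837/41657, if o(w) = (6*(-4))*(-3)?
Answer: 2539325/1499652 ≈ 1.6933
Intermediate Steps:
o(w) = 72 (o(w) = -24*(-3) = 72)
E(98)/o(4 - 2*(-4)) + 13837/41657 = 98/72 + 13837/41657 = 98*(1/72) + 13837*(1/41657) = 49/36 + 13837/41657 = 2539325/1499652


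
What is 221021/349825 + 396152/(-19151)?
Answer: -134351100229/6699498575 ≈ -20.054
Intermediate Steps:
221021/349825 + 396152/(-19151) = 221021*(1/349825) + 396152*(-1/19151) = 221021/349825 - 396152/19151 = -134351100229/6699498575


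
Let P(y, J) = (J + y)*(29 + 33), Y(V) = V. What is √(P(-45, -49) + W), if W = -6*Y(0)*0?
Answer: 2*I*√1457 ≈ 76.341*I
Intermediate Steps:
P(y, J) = 62*J + 62*y (P(y, J) = (J + y)*62 = 62*J + 62*y)
W = 0 (W = -6*0*0 = 0*0 = 0)
√(P(-45, -49) + W) = √((62*(-49) + 62*(-45)) + 0) = √((-3038 - 2790) + 0) = √(-5828 + 0) = √(-5828) = 2*I*√1457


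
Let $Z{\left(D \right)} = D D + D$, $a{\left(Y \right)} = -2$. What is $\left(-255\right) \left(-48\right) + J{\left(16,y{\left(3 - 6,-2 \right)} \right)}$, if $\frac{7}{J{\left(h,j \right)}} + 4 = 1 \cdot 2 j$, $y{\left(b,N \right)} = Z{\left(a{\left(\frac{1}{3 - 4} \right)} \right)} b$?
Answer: $\frac{195833}{16} \approx 12240.0$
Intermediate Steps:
$Z{\left(D \right)} = D + D^{2}$ ($Z{\left(D \right)} = D^{2} + D = D + D^{2}$)
$y{\left(b,N \right)} = 2 b$ ($y{\left(b,N \right)} = - 2 \left(1 - 2\right) b = \left(-2\right) \left(-1\right) b = 2 b$)
$J{\left(h,j \right)} = \frac{7}{-4 + 2 j}$ ($J{\left(h,j \right)} = \frac{7}{-4 + 1 \cdot 2 j} = \frac{7}{-4 + 2 j}$)
$\left(-255\right) \left(-48\right) + J{\left(16,y{\left(3 - 6,-2 \right)} \right)} = \left(-255\right) \left(-48\right) + \frac{7}{2 \left(-2 + 2 \left(3 - 6\right)\right)} = 12240 + \frac{7}{2 \left(-2 + 2 \left(3 - 6\right)\right)} = 12240 + \frac{7}{2 \left(-2 + 2 \left(-3\right)\right)} = 12240 + \frac{7}{2 \left(-2 - 6\right)} = 12240 + \frac{7}{2 \left(-8\right)} = 12240 + \frac{7}{2} \left(- \frac{1}{8}\right) = 12240 - \frac{7}{16} = \frac{195833}{16}$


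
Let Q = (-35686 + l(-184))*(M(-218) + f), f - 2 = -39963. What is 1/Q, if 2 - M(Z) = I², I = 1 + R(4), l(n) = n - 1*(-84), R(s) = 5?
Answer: 1/1431261070 ≈ 6.9868e-10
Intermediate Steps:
l(n) = 84 + n (l(n) = n + 84 = 84 + n)
f = -39961 (f = 2 - 39963 = -39961)
I = 6 (I = 1 + 5 = 6)
M(Z) = -34 (M(Z) = 2 - 1*6² = 2 - 1*36 = 2 - 36 = -34)
Q = 1431261070 (Q = (-35686 + (84 - 184))*(-34 - 39961) = (-35686 - 100)*(-39995) = -35786*(-39995) = 1431261070)
1/Q = 1/1431261070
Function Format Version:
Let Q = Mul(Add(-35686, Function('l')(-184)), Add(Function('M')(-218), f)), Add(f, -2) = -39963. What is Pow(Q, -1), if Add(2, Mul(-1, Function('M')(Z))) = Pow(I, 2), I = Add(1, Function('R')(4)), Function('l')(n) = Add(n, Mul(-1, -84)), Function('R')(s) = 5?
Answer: Rational(1, 1431261070) ≈ 6.9868e-10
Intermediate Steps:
Function('l')(n) = Add(84, n) (Function('l')(n) = Add(n, 84) = Add(84, n))
f = -39961 (f = Add(2, -39963) = -39961)
I = 6 (I = Add(1, 5) = 6)
Function('M')(Z) = -34 (Function('M')(Z) = Add(2, Mul(-1, Pow(6, 2))) = Add(2, Mul(-1, 36)) = Add(2, -36) = -34)
Q = 1431261070 (Q = Mul(Add(-35686, Add(84, -184)), Add(-34, -39961)) = Mul(Add(-35686, -100), -39995) = Mul(-35786, -39995) = 1431261070)
Pow(Q, -1) = Pow(1431261070, -1) = Rational(1, 1431261070)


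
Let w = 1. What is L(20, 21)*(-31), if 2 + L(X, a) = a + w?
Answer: -620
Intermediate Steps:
L(X, a) = -1 + a (L(X, a) = -2 + (a + 1) = -2 + (1 + a) = -1 + a)
L(20, 21)*(-31) = (-1 + 21)*(-31) = 20*(-31) = -620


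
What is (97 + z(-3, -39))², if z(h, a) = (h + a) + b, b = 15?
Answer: 4900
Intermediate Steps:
z(h, a) = 15 + a + h (z(h, a) = (h + a) + 15 = (a + h) + 15 = 15 + a + h)
(97 + z(-3, -39))² = (97 + (15 - 39 - 3))² = (97 - 27)² = 70² = 4900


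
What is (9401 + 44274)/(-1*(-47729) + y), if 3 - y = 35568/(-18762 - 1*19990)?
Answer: 130000850/115609127 ≈ 1.1245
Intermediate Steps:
y = 9489/2422 (y = 3 - 35568/(-18762 - 1*19990) = 3 - 35568/(-18762 - 19990) = 3 - 35568/(-38752) = 3 - 35568*(-1)/38752 = 3 - 1*(-2223/2422) = 3 + 2223/2422 = 9489/2422 ≈ 3.9178)
(9401 + 44274)/(-1*(-47729) + y) = (9401 + 44274)/(-1*(-47729) + 9489/2422) = 53675/(47729 + 9489/2422) = 53675/(115609127/2422) = 53675*(2422/115609127) = 130000850/115609127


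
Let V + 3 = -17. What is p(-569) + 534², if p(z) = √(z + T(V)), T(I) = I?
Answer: 285156 + I*√589 ≈ 2.8516e+5 + 24.269*I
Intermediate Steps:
V = -20 (V = -3 - 17 = -20)
p(z) = √(-20 + z) (p(z) = √(z - 20) = √(-20 + z))
p(-569) + 534² = √(-20 - 569) + 534² = √(-589) + 285156 = I*√589 + 285156 = 285156 + I*√589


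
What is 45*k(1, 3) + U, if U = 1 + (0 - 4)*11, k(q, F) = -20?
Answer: -943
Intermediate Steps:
U = -43 (U = 1 - 4*11 = 1 - 44 = -43)
45*k(1, 3) + U = 45*(-20) - 43 = -900 - 43 = -943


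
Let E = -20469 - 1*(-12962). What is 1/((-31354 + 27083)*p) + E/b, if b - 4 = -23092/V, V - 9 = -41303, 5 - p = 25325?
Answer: -2793607551809291/1696635445080 ≈ -1646.6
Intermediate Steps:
p = -25320 (p = 5 - 1*25325 = 5 - 25325 = -25320)
V = -41294 (V = 9 - 41303 = -41294)
E = -7507 (E = -20469 + 12962 = -7507)
b = 94134/20647 (b = 4 - 23092/(-41294) = 4 - 23092*(-1/41294) = 4 + 11546/20647 = 94134/20647 ≈ 4.5592)
1/((-31354 + 27083)*p) + E/b = 1/((-31354 + 27083)*(-25320)) - 7507/94134/20647 = -1/25320/(-4271) - 7507*20647/94134 = -1/4271*(-1/25320) - 154997029/94134 = 1/108141720 - 154997029/94134 = -2793607551809291/1696635445080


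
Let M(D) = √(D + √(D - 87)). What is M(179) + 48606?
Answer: 48606 + √(179 + 2*√23) ≈ 48620.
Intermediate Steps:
M(D) = √(D + √(-87 + D))
M(179) + 48606 = √(179 + √(-87 + 179)) + 48606 = √(179 + √92) + 48606 = √(179 + 2*√23) + 48606 = 48606 + √(179 + 2*√23)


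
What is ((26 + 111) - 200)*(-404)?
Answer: 25452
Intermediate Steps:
((26 + 111) - 200)*(-404) = (137 - 200)*(-404) = -63*(-404) = 25452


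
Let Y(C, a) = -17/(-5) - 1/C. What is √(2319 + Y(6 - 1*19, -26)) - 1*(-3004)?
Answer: 3004 + √9812465/65 ≈ 3052.2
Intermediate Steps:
Y(C, a) = 17/5 - 1/C (Y(C, a) = -17*(-⅕) - 1/C = 17/5 - 1/C)
√(2319 + Y(6 - 1*19, -26)) - 1*(-3004) = √(2319 + (17/5 - 1/(6 - 1*19))) - 1*(-3004) = √(2319 + (17/5 - 1/(6 - 19))) + 3004 = √(2319 + (17/5 - 1/(-13))) + 3004 = √(2319 + (17/5 - 1*(-1/13))) + 3004 = √(2319 + (17/5 + 1/13)) + 3004 = √(2319 + 226/65) + 3004 = √(150961/65) + 3004 = √9812465/65 + 3004 = 3004 + √9812465/65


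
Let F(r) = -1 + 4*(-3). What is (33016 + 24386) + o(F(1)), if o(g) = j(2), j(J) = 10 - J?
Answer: 57410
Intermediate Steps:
F(r) = -13 (F(r) = -1 - 12 = -13)
o(g) = 8 (o(g) = 10 - 1*2 = 10 - 2 = 8)
(33016 + 24386) + o(F(1)) = (33016 + 24386) + 8 = 57402 + 8 = 57410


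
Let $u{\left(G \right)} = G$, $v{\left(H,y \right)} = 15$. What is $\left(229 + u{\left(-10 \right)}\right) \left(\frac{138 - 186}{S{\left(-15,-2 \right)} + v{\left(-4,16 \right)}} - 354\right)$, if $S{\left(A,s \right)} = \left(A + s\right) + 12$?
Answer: $- \frac{392886}{5} \approx -78577.0$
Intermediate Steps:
$S{\left(A,s \right)} = 12 + A + s$
$\left(229 + u{\left(-10 \right)}\right) \left(\frac{138 - 186}{S{\left(-15,-2 \right)} + v{\left(-4,16 \right)}} - 354\right) = \left(229 - 10\right) \left(\frac{138 - 186}{\left(12 - 15 - 2\right) + 15} - 354\right) = 219 \left(- \frac{48}{-5 + 15} - 354\right) = 219 \left(- \frac{48}{10} - 354\right) = 219 \left(\left(-48\right) \frac{1}{10} - 354\right) = 219 \left(- \frac{24}{5} - 354\right) = 219 \left(- \frac{1794}{5}\right) = - \frac{392886}{5}$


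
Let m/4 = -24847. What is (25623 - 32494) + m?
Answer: -106259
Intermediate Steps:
m = -99388 (m = 4*(-24847) = -99388)
(25623 - 32494) + m = (25623 - 32494) - 99388 = -6871 - 99388 = -106259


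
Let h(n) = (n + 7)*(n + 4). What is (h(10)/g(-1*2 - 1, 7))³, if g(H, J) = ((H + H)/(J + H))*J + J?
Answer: -314432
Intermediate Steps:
g(H, J) = J + 2*H*J/(H + J) (g(H, J) = ((2*H)/(H + J))*J + J = (2*H/(H + J))*J + J = 2*H*J/(H + J) + J = J + 2*H*J/(H + J))
h(n) = (4 + n)*(7 + n) (h(n) = (7 + n)*(4 + n) = (4 + n)*(7 + n))
(h(10)/g(-1*2 - 1, 7))³ = ((28 + 10² + 11*10)/((7*(7 + 3*(-1*2 - 1))/((-1*2 - 1) + 7))))³ = ((28 + 100 + 110)/((7*(7 + 3*(-2 - 1))/((-2 - 1) + 7))))³ = (238/((7*(7 + 3*(-3))/(-3 + 7))))³ = (238/((7*(7 - 9)/4)))³ = (238/((7*(¼)*(-2))))³ = (238/(-7/2))³ = (238*(-2/7))³ = (-68)³ = -314432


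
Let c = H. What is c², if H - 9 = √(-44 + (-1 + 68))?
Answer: (9 + √23)² ≈ 190.32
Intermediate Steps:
H = 9 + √23 (H = 9 + √(-44 + (-1 + 68)) = 9 + √(-44 + 67) = 9 + √23 ≈ 13.796)
c = 9 + √23 ≈ 13.796
c² = (9 + √23)²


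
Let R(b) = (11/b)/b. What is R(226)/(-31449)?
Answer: -1/146026284 ≈ -6.8481e-9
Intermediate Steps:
R(b) = 11/b²
R(226)/(-31449) = (11/226²)/(-31449) = (11*(1/51076))*(-1/31449) = (11/51076)*(-1/31449) = -1/146026284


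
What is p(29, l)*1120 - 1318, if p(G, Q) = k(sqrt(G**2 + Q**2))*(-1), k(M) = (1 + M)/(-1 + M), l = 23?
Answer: -3339862/1369 - 2240*sqrt(1370)/1369 ≈ -2500.2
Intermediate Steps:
k(M) = (1 + M)/(-1 + M)
p(G, Q) = -(1 + sqrt(G**2 + Q**2))/(-1 + sqrt(G**2 + Q**2)) (p(G, Q) = ((1 + sqrt(G**2 + Q**2))/(-1 + sqrt(G**2 + Q**2)))*(-1) = -(1 + sqrt(G**2 + Q**2))/(-1 + sqrt(G**2 + Q**2)))
p(29, l)*1120 - 1318 = ((-1 - sqrt(29**2 + 23**2))/(-1 + sqrt(29**2 + 23**2)))*1120 - 1318 = ((-1 - sqrt(841 + 529))/(-1 + sqrt(841 + 529)))*1120 - 1318 = ((-1 - sqrt(1370))/(-1 + sqrt(1370)))*1120 - 1318 = 1120*(-1 - sqrt(1370))/(-1 + sqrt(1370)) - 1318 = -1318 + 1120*(-1 - sqrt(1370))/(-1 + sqrt(1370))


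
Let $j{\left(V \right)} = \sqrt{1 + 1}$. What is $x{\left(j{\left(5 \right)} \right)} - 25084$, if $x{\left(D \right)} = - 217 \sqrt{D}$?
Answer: $-25084 - 217 \sqrt[4]{2} \approx -25342.0$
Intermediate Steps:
$j{\left(V \right)} = \sqrt{2}$
$x{\left(j{\left(5 \right)} \right)} - 25084 = - 217 \sqrt{\sqrt{2}} - 25084 = - 217 \sqrt[4]{2} - 25084 = -25084 - 217 \sqrt[4]{2}$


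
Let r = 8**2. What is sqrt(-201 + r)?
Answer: I*sqrt(137) ≈ 11.705*I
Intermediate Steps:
r = 64
sqrt(-201 + r) = sqrt(-201 + 64) = sqrt(-137) = I*sqrt(137)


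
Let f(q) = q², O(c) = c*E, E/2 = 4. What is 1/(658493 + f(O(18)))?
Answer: 1/679229 ≈ 1.4723e-6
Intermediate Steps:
E = 8 (E = 2*4 = 8)
O(c) = 8*c (O(c) = c*8 = 8*c)
1/(658493 + f(O(18))) = 1/(658493 + (8*18)²) = 1/(658493 + 144²) = 1/(658493 + 20736) = 1/679229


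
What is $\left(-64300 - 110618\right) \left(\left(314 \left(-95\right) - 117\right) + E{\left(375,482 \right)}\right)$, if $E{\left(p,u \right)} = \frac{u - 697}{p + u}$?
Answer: $\frac{4489234436892}{857} \approx 5.2383 \cdot 10^{9}$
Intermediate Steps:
$E{\left(p,u \right)} = \frac{-697 + u}{p + u}$
$\left(-64300 - 110618\right) \left(\left(314 \left(-95\right) - 117\right) + E{\left(375,482 \right)}\right) = \left(-64300 - 110618\right) \left(\left(314 \left(-95\right) - 117\right) + \frac{-697 + 482}{375 + 482}\right) = - 174918 \left(\left(-29830 - 117\right) + \frac{1}{857} \left(-215\right)\right) = - 174918 \left(-29947 + \frac{1}{857} \left(-215\right)\right) = - 174918 \left(-29947 - \frac{215}{857}\right) = \left(-174918\right) \left(- \frac{25664794}{857}\right) = \frac{4489234436892}{857}$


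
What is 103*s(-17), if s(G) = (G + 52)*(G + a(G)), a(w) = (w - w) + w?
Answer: -122570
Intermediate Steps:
a(w) = w (a(w) = 0 + w = w)
s(G) = 2*G*(52 + G) (s(G) = (G + 52)*(G + G) = (52 + G)*(2*G) = 2*G*(52 + G))
103*s(-17) = 103*(2*(-17)*(52 - 17)) = 103*(2*(-17)*35) = 103*(-1190) = -122570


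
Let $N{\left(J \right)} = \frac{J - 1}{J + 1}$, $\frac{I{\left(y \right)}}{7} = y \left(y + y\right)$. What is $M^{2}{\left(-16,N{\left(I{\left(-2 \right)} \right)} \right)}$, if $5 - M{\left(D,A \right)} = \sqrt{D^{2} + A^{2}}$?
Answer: $\frac{\left(285 - \sqrt{834769}\right)^{2}}{3249} \approx 121.64$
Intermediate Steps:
$I{\left(y \right)} = 14 y^{2}$ ($I{\left(y \right)} = 7 y \left(y + y\right) = 7 y 2 y = 7 \cdot 2 y^{2} = 14 y^{2}$)
$N{\left(J \right)} = \frac{-1 + J}{1 + J}$
$M{\left(D,A \right)} = 5 - \sqrt{A^{2} + D^{2}}$ ($M{\left(D,A \right)} = 5 - \sqrt{D^{2} + A^{2}} = 5 - \sqrt{A^{2} + D^{2}}$)
$M^{2}{\left(-16,N{\left(I{\left(-2 \right)} \right)} \right)} = \left(5 - \sqrt{\left(\frac{-1 + 14 \left(-2\right)^{2}}{1 + 14 \left(-2\right)^{2}}\right)^{2} + \left(-16\right)^{2}}\right)^{2} = \left(5 - \sqrt{\left(\frac{-1 + 14 \cdot 4}{1 + 14 \cdot 4}\right)^{2} + 256}\right)^{2} = \left(5 - \sqrt{\left(\frac{-1 + 56}{1 + 56}\right)^{2} + 256}\right)^{2} = \left(5 - \sqrt{\left(\frac{1}{57} \cdot 55\right)^{2} + 256}\right)^{2} = \left(5 - \sqrt{\left(\frac{55}{57}\right)^{2} + 256}\right)^{2} = \left(5 - \sqrt{\frac{3025}{3249} + 256}\right)^{2} = \left(5 - \sqrt{\frac{834769}{3249}}\right)^{2} = \left(5 - \frac{\sqrt{834769}}{57}\right)^{2}$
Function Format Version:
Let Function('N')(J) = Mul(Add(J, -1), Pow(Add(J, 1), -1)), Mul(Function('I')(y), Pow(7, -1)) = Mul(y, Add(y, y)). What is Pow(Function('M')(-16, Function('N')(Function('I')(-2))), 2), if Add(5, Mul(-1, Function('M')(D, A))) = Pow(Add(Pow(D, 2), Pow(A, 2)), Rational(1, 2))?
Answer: Mul(Rational(1, 3249), Pow(Add(285, Mul(-1, Pow(834769, Rational(1, 2)))), 2)) ≈ 121.64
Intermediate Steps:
Function('I')(y) = Mul(14, Pow(y, 2)) (Function('I')(y) = Mul(7, Mul(y, Add(y, y))) = Mul(7, Mul(y, Mul(2, y))) = Mul(7, Mul(2, Pow(y, 2))) = Mul(14, Pow(y, 2)))
Function('N')(J) = Mul(Pow(Add(1, J), -1), Add(-1, J)) (Function('N')(J) = Mul(Add(-1, J), Pow(Add(1, J), -1)) = Mul(Pow(Add(1, J), -1), Add(-1, J)))
Function('M')(D, A) = Add(5, Mul(-1, Pow(Add(Pow(A, 2), Pow(D, 2)), Rational(1, 2)))) (Function('M')(D, A) = Add(5, Mul(-1, Pow(Add(Pow(D, 2), Pow(A, 2)), Rational(1, 2)))) = Add(5, Mul(-1, Pow(Add(Pow(A, 2), Pow(D, 2)), Rational(1, 2)))))
Pow(Function('M')(-16, Function('N')(Function('I')(-2))), 2) = Pow(Add(5, Mul(-1, Pow(Add(Pow(Mul(Pow(Add(1, Mul(14, Pow(-2, 2))), -1), Add(-1, Mul(14, Pow(-2, 2)))), 2), Pow(-16, 2)), Rational(1, 2)))), 2) = Pow(Add(5, Mul(-1, Pow(Add(Pow(Mul(Pow(Add(1, Mul(14, 4)), -1), Add(-1, Mul(14, 4))), 2), 256), Rational(1, 2)))), 2) = Pow(Add(5, Mul(-1, Pow(Add(Pow(Mul(Pow(Add(1, 56), -1), Add(-1, 56)), 2), 256), Rational(1, 2)))), 2) = Pow(Add(5, Mul(-1, Pow(Add(Pow(Mul(Pow(57, -1), 55), 2), 256), Rational(1, 2)))), 2) = Pow(Add(5, Mul(-1, Pow(Add(Pow(Mul(Rational(1, 57), 55), 2), 256), Rational(1, 2)))), 2) = Pow(Add(5, Mul(-1, Pow(Add(Pow(Rational(55, 57), 2), 256), Rational(1, 2)))), 2) = Pow(Add(5, Mul(-1, Pow(Add(Rational(3025, 3249), 256), Rational(1, 2)))), 2) = Pow(Add(5, Mul(-1, Pow(Rational(834769, 3249), Rational(1, 2)))), 2) = Pow(Add(5, Mul(-1, Mul(Rational(1, 57), Pow(834769, Rational(1, 2))))), 2) = Pow(Add(5, Mul(Rational(-1, 57), Pow(834769, Rational(1, 2)))), 2)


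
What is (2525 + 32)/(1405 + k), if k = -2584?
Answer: -2557/1179 ≈ -2.1688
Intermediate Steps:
(2525 + 32)/(1405 + k) = (2525 + 32)/(1405 - 2584) = 2557/(-1179) = 2557*(-1/1179) = -2557/1179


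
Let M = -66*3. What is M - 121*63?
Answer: -7821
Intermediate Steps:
M = -198
M - 121*63 = -198 - 121*63 = -198 - 7623 = -7821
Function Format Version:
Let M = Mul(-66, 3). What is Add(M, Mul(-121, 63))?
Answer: -7821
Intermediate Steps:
M = -198
Add(M, Mul(-121, 63)) = Add(-198, Mul(-121, 63)) = Add(-198, -7623) = -7821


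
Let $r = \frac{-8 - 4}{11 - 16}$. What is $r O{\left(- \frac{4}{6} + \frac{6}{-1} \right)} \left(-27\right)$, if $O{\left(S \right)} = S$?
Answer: $432$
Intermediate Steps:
$r = \frac{12}{5}$ ($r = - \frac{12}{-5} = \left(-12\right) \left(- \frac{1}{5}\right) = \frac{12}{5} \approx 2.4$)
$r O{\left(- \frac{4}{6} + \frac{6}{-1} \right)} \left(-27\right) = \frac{12 \left(- \frac{4}{6} + \frac{6}{-1}\right)}{5} \left(-27\right) = \frac{12 \left(\left(-4\right) \frac{1}{6} + 6 \left(-1\right)\right)}{5} \left(-27\right) = \frac{12 \left(- \frac{2}{3} - 6\right)}{5} \left(-27\right) = \frac{12}{5} \left(- \frac{20}{3}\right) \left(-27\right) = \left(-16\right) \left(-27\right) = 432$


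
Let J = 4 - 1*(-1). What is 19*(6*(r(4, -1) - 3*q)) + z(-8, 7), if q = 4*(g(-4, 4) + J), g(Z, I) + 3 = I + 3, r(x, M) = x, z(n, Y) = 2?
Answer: -11854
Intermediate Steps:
J = 5 (J = 4 + 1 = 5)
g(Z, I) = I (g(Z, I) = -3 + (I + 3) = -3 + (3 + I) = I)
q = 36 (q = 4*(4 + 5) = 4*9 = 36)
19*(6*(r(4, -1) - 3*q)) + z(-8, 7) = 19*(6*(4 - 3*36)) + 2 = 19*(6*(4 - 108)) + 2 = 19*(6*(-104)) + 2 = 19*(-624) + 2 = -11856 + 2 = -11854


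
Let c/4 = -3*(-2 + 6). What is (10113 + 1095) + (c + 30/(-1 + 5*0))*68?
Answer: 5904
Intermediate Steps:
c = -48 (c = 4*(-3*(-2 + 6)) = 4*(-3*4) = 4*(-12) = -48)
(10113 + 1095) + (c + 30/(-1 + 5*0))*68 = (10113 + 1095) + (-48 + 30/(-1 + 5*0))*68 = 11208 + (-48 + 30/(-1 + 0))*68 = 11208 + (-48 + 30/(-1))*68 = 11208 + (-48 + 30*(-1))*68 = 11208 + (-48 - 30)*68 = 11208 - 78*68 = 11208 - 5304 = 5904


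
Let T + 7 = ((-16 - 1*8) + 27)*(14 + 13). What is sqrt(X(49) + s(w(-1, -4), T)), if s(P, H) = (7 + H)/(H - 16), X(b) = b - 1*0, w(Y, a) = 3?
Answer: sqrt(169534)/58 ≈ 7.0991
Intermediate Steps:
X(b) = b (X(b) = b + 0 = b)
T = 74 (T = -7 + ((-16 - 1*8) + 27)*(14 + 13) = -7 + ((-16 - 8) + 27)*27 = -7 + (-24 + 27)*27 = -7 + 3*27 = -7 + 81 = 74)
s(P, H) = (7 + H)/(-16 + H)
sqrt(X(49) + s(w(-1, -4), T)) = sqrt(49 + (7 + 74)/(-16 + 74)) = sqrt(49 + 81/58) = sqrt(2923/58) = sqrt(169534)/58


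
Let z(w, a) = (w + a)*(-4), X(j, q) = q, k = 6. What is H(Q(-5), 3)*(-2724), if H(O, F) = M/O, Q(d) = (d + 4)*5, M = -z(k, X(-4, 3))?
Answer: 98064/5 ≈ 19613.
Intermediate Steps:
z(w, a) = -4*a - 4*w (z(w, a) = (a + w)*(-4) = -4*a - 4*w)
M = 36 (M = -(-4*3 - 4*6) = -(-12 - 24) = -1*(-36) = 36)
Q(d) = 20 + 5*d (Q(d) = (4 + d)*5 = 20 + 5*d)
H(O, F) = 36/O
H(Q(-5), 3)*(-2724) = (36/(20 + 5*(-5)))*(-2724) = (36/(20 - 25))*(-2724) = (36/(-5))*(-2724) = (36*(-⅕))*(-2724) = -36/5*(-2724) = 98064/5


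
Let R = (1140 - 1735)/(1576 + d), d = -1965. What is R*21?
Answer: 12495/389 ≈ 32.121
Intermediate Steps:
R = 595/389 (R = (1140 - 1735)/(1576 - 1965) = -595/(-389) = -595*(-1/389) = 595/389 ≈ 1.5296)
R*21 = (595/389)*21 = 12495/389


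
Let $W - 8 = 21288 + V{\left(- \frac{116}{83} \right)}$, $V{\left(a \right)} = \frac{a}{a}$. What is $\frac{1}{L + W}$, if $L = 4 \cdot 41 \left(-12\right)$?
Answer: $\frac{1}{19329} \approx 5.1736 \cdot 10^{-5}$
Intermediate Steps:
$V{\left(a \right)} = 1$
$W = 21297$ ($W = 8 + \left(21288 + 1\right) = 8 + 21289 = 21297$)
$L = -1968$ ($L = 164 \left(-12\right) = -1968$)
$\frac{1}{L + W} = \frac{1}{-1968 + 21297} = \frac{1}{19329}$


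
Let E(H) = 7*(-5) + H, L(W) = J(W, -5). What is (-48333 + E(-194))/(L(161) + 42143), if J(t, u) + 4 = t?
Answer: -24281/21150 ≈ -1.1480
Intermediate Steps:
J(t, u) = -4 + t
L(W) = -4 + W
E(H) = -35 + H
(-48333 + E(-194))/(L(161) + 42143) = (-48333 + (-35 - 194))/((-4 + 161) + 42143) = (-48333 - 229)/(157 + 42143) = -48562/42300 = -48562*1/42300 = -24281/21150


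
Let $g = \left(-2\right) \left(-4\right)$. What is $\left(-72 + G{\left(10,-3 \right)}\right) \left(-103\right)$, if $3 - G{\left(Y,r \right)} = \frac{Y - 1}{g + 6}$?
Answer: $\frac{100425}{14} \approx 7173.2$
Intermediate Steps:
$g = 8$
$G{\left(Y,r \right)} = \frac{43}{14} - \frac{Y}{14}$ ($G{\left(Y,r \right)} = 3 - \frac{Y - 1}{8 + 6} = 3 - \frac{-1 + Y}{14} = 3 - \left(-1 + Y\right) \frac{1}{14} = 3 - \left(- \frac{1}{14} + \frac{Y}{14}\right) = \frac{43}{14} - \frac{Y}{14}$)
$\left(-72 + G{\left(10,-3 \right)}\right) \left(-103\right) = \left(-72 + \left(\frac{43}{14} - \frac{5}{7}\right)\right) \left(-103\right) = \left(-72 + \frac{33}{14}\right) \left(-103\right) = \left(- \frac{975}{14}\right) \left(-103\right) = \frac{100425}{14}$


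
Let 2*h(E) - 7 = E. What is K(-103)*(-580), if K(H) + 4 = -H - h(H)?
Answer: -85260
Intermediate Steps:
h(E) = 7/2 + E/2
K(H) = -15/2 - 3*H/2 (K(H) = -4 + (-H - (7/2 + H/2)) = -4 + (-H + (-7/2 - H/2)) = -4 + (-7/2 - 3*H/2) = -15/2 - 3*H/2)
K(-103)*(-580) = (-15/2 - 3/2*(-103))*(-580) = (-15/2 + 309/2)*(-580) = 147*(-580) = -85260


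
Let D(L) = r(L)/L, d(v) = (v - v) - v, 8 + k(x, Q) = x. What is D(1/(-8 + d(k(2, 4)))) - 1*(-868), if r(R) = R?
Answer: 869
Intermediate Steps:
k(x, Q) = -8 + x
d(v) = -v (d(v) = 0 - v = -v)
D(L) = 1 (D(L) = L/L = 1)
D(1/(-8 + d(k(2, 4)))) - 1*(-868) = 1 - 1*(-868) = 1 + 868 = 869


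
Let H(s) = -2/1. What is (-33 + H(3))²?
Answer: 1225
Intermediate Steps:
H(s) = -2 (H(s) = -2*1 = -2)
(-33 + H(3))² = (-33 - 2)² = (-35)² = 1225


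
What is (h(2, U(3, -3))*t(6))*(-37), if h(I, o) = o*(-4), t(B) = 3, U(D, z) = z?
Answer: -1332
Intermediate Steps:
h(I, o) = -4*o
(h(2, U(3, -3))*t(6))*(-37) = (-4*(-3)*3)*(-37) = (12*3)*(-37) = 36*(-37) = -1332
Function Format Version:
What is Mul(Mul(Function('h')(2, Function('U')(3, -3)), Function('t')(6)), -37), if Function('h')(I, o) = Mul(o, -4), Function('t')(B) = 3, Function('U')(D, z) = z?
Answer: -1332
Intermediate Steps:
Function('h')(I, o) = Mul(-4, o)
Mul(Mul(Function('h')(2, Function('U')(3, -3)), Function('t')(6)), -37) = Mul(Mul(Mul(-4, -3), 3), -37) = Mul(Mul(12, 3), -37) = Mul(36, -37) = -1332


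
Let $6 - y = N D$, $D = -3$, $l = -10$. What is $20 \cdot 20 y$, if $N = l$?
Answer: $-9600$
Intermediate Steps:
$N = -10$
$y = -24$ ($y = 6 - \left(-10\right) \left(-3\right) = 6 - 30 = -24$)
$20 \cdot 20 y = 20 \cdot 20 \left(-24\right) = 400 \left(-24\right) = -9600$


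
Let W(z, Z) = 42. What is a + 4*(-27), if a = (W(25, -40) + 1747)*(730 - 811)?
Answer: -145017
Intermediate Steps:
a = -144909 (a = (42 + 1747)*(730 - 811) = 1789*(-81) = -144909)
a + 4*(-27) = -144909 + 4*(-27) = -144909 - 108 = -145017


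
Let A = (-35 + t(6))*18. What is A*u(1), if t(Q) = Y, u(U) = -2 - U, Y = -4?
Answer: 2106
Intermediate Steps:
t(Q) = -4
A = -702 (A = (-35 - 4)*18 = -39*18 = -702)
A*u(1) = -702*(-2 - 1*1) = -702*(-2 - 1) = -702*(-3) = 2106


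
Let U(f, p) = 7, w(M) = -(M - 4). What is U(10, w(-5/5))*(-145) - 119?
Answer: -1134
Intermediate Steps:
w(M) = 4 - M (w(M) = -(-4 + M) = 4 - M)
U(10, w(-5/5))*(-145) - 119 = 7*(-145) - 119 = -1015 - 119 = -1134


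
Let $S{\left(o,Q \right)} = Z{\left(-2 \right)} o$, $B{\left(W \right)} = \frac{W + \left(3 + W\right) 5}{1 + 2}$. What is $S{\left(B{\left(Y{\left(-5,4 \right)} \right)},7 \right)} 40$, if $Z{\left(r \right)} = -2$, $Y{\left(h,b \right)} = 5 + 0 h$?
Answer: $-1200$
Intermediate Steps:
$Y{\left(h,b \right)} = 5$ ($Y{\left(h,b \right)} = 5 + 0 = 5$)
$B{\left(W \right)} = 5 + 2 W$ ($B{\left(W \right)} = \frac{W + \left(15 + 5 W\right)}{3} = \left(15 + 6 W\right) \frac{1}{3} = 5 + 2 W$)
$S{\left(o,Q \right)} = - 2 o$
$S{\left(B{\left(Y{\left(-5,4 \right)} \right)},7 \right)} 40 = - 2 \left(5 + 2 \cdot 5\right) 40 = - 2 \left(5 + 10\right) 40 = \left(-2\right) 15 \cdot 40 = \left(-30\right) 40 = -1200$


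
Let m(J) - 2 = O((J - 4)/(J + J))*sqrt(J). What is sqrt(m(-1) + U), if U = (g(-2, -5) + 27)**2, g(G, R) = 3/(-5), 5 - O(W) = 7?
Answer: sqrt(17474 - 50*I)/5 ≈ 26.438 - 0.037825*I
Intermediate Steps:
O(W) = -2 (O(W) = 5 - 1*7 = 5 - 7 = -2)
g(G, R) = -3/5 (g(G, R) = 3*(-1/5) = -3/5)
m(J) = 2 - 2*sqrt(J)
U = 17424/25 (U = (-3/5 + 27)**2 = (132/5)**2 = 17424/25 ≈ 696.96)
sqrt(m(-1) + U) = sqrt((2 - 2*I) + 17424/25) = sqrt(17474/25 - 2*I)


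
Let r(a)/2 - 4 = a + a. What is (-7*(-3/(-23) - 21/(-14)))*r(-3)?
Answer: 1050/23 ≈ 45.652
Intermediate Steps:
r(a) = 8 + 4*a (r(a) = 8 + 2*(a + a) = 8 + 2*(2*a) = 8 + 4*a)
(-7*(-3/(-23) - 21/(-14)))*r(-3) = (-7*(-3/(-23) - 21/(-14)))*(8 + 4*(-3)) = (-7*(-3*(-1/23) - 21*(-1/14)))*(8 - 12) = -7*(3/23 + 3/2)*(-4) = -7*75/46*(-4) = -525/46*(-4) = 1050/23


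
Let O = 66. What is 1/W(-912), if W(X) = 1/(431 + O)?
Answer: 497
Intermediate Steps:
W(X) = 1/497 (W(X) = 1/(431 + 66) = 1/497)
1/W(-912) = 1/(1/497) = 497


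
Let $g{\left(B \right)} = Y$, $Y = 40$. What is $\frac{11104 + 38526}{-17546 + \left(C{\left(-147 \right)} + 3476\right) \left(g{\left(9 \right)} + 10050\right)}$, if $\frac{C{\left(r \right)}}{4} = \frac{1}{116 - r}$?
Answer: $\frac{6526345}{4609791341} \approx 0.0014158$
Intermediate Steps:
$C{\left(r \right)} = \frac{4}{116 - r}$
$g{\left(B \right)} = 40$
$\frac{11104 + 38526}{-17546 + \left(C{\left(-147 \right)} + 3476\right) \left(g{\left(9 \right)} + 10050\right)} = \frac{11104 + 38526}{-17546 + \left(- \frac{4}{-116 - 147} + 3476\right) \left(40 + 10050\right)} = \frac{49630}{-17546 + \left(- \frac{4}{-263} + 3476\right) 10090} = \frac{49630}{-17546 + \left(\left(-4\right) \left(- \frac{1}{263}\right) + 3476\right) 10090} = \frac{49630}{-17546 + \left(\frac{4}{263} + 3476\right) 10090} = \frac{49630}{-17546 + \frac{914192}{263} \cdot 10090} = \frac{49630}{-17546 + \frac{9224197280}{263}} = \frac{49630}{\frac{9219582682}{263}} = 49630 \cdot \frac{263}{9219582682} = \frac{6526345}{4609791341}$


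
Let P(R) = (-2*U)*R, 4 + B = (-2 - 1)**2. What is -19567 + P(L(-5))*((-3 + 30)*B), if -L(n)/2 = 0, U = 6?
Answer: -19567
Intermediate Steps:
B = 5 (B = -4 + (-2 - 1)**2 = -4 + (-3)**2 = -4 + 9 = 5)
L(n) = 0 (L(n) = -2*0 = 0)
P(R) = -12*R (P(R) = (-2*6)*R = -12*R)
-19567 + P(L(-5))*((-3 + 30)*B) = -19567 + (-12*0)*((-3 + 30)*5) = -19567 + 0*(27*5) = -19567 + 0*135 = -19567 + 0 = -19567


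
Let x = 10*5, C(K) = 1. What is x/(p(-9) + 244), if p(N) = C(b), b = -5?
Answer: 10/49 ≈ 0.20408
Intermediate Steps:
p(N) = 1
x = 50
x/(p(-9) + 244) = 50/(1 + 244) = 50/245 = 50*(1/245) = 10/49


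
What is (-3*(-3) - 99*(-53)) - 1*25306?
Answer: -20050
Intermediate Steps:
(-3*(-3) - 99*(-53)) - 1*25306 = (9 + 5247) - 25306 = 5256 - 25306 = -20050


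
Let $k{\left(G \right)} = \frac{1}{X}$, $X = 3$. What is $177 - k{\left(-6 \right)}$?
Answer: $\frac{530}{3} \approx 176.67$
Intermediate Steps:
$k{\left(G \right)} = \frac{1}{3}$
$177 - k{\left(-6 \right)} = 177 - \frac{1}{3} = \frac{530}{3}$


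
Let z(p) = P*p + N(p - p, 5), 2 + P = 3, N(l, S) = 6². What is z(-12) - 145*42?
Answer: -6066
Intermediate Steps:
N(l, S) = 36
P = 1 (P = -2 + 3 = 1)
z(p) = 36 + p (z(p) = 1*p + 36 = p + 36 = 36 + p)
z(-12) - 145*42 = (36 - 12) - 145*42 = 24 - 6090 = -6066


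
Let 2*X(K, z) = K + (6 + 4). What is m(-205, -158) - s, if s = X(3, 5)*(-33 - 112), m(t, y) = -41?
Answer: 1803/2 ≈ 901.50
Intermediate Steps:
X(K, z) = 5 + K/2 (X(K, z) = (K + (6 + 4))/2 = (K + 10)/2 = (10 + K)/2 = 5 + K/2)
s = -1885/2 (s = (5 + (½)*3)*(-33 - 112) = (5 + 3/2)*(-145) = (13/2)*(-145) = -1885/2 ≈ -942.50)
m(-205, -158) - s = -41 - 1*(-1885/2) = -41 + 1885/2 = 1803/2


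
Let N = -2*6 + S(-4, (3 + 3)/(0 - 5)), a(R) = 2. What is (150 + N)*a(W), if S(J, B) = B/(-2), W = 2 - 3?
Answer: 1386/5 ≈ 277.20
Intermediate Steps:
W = -1
S(J, B) = -B/2 (S(J, B) = B*(-½) = -B/2)
N = -57/5 (N = -2*6 - (3 + 3)/(2*(0 - 5)) = -12 - 3/(-5) = -12 - 3*(-1)/5 = -12 - ½*(-6/5) = -12 + ⅗ = -57/5 ≈ -11.400)
(150 + N)*a(W) = (150 - 57/5)*2 = (693/5)*2 = 1386/5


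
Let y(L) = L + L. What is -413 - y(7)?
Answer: -427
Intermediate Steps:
y(L) = 2*L
-413 - y(7) = -413 - 2*7 = -413 - 1*14 = -413 - 14 = -427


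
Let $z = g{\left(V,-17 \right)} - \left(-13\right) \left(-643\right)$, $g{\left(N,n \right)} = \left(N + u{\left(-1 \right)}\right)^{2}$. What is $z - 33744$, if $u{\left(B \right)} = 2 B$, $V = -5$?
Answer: $-42054$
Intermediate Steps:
$g{\left(N,n \right)} = \left(-2 + N\right)^{2}$ ($g{\left(N,n \right)} = \left(N + 2 \left(-1\right)\right)^{2} = \left(N - 2\right)^{2} = \left(-2 + N\right)^{2}$)
$z = -8310$ ($z = \left(-2 - 5\right)^{2} - \left(-13\right) \left(-643\right) = \left(-7\right)^{2} - 8359 = 49 - 8359 = -8310$)
$z - 33744 = -8310 - 33744 = -42054$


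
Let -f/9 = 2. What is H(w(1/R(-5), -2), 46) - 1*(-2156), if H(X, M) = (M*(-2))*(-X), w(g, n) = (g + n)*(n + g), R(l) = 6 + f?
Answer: 91991/36 ≈ 2555.3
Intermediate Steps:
f = -18 (f = -9*2 = -18)
R(l) = -12 (R(l) = 6 - 18 = -12)
w(g, n) = (g + n)² (w(g, n) = (g + n)*(g + n) = (g + n)²)
H(X, M) = 2*M*X (H(X, M) = (-2*M)*(-X) = 2*M*X)
H(w(1/R(-5), -2), 46) - 1*(-2156) = 2*46*(1/(-12) - 2)² - 1*(-2156) = 2*46*(-1/12 - 2)² + 2156 = 2*46*(-25/12)² + 2156 = 2*46*(625/144) + 2156 = 14375/36 + 2156 = 91991/36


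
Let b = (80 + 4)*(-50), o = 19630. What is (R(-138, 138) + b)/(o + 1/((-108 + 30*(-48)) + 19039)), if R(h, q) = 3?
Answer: -73409727/343348331 ≈ -0.21381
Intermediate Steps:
b = -4200 (b = 84*(-50) = -4200)
(R(-138, 138) + b)/(o + 1/((-108 + 30*(-48)) + 19039)) = (3 - 4200)/(19630 + 1/((-108 + 30*(-48)) + 19039)) = -4197/(19630 + 1/((-108 - 1440) + 19039)) = -4197/(19630 + 1/(-1548 + 19039)) = -4197/(19630 + 1/17491) = -4197/343348331/17491 = -4197*17491/343348331 = -73409727/343348331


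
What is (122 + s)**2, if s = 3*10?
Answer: 23104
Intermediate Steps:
s = 30
(122 + s)**2 = (122 + 30)**2 = 152**2 = 23104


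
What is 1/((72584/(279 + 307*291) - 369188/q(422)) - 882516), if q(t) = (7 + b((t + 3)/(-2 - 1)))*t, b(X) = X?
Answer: -119362911/105338806653479 ≈ -1.1331e-6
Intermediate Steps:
q(t) = t*(6 - t/3) (q(t) = (7 + (t + 3)/(-2 - 1))*t = (7 + (3 + t)/(-3))*t = (7 + (3 + t)*(-⅓))*t = (7 + (-1 - t/3))*t = (6 - t/3)*t = t*(6 - t/3))
1/((72584/(279 + 307*291) - 369188/q(422)) - 882516) = 1/((72584/(279 + 307*291) - 369188*3/(422*(18 - 1*422))) - 882516) = 1/((72584/(279 + 89337) - 369188*3/(422*(18 - 422))) - 882516) = 1/((72584/89616 - 369188/((⅓)*422*(-404))) - 882516) = 1/((72584*(1/89616) - 369188/(-170488/3)) - 882516) = 1/((9073/11202 - 369188*(-3/170488)) - 882516) = 1/((9073/11202 + 276891/42622) - 882516) = 1/(872110597/119362911 - 882516) = 1/(-105338806653479/119362911) = -119362911/105338806653479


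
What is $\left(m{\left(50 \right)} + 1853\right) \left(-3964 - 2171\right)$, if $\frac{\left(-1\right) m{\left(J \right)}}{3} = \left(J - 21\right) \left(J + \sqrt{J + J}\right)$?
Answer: $20656545$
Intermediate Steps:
$m{\left(J \right)} = - 3 \left(-21 + J\right) \left(J + \sqrt{2} \sqrt{J}\right)$ ($m{\left(J \right)} = - 3 \left(J - 21\right) \left(J + \sqrt{J + J}\right) = - 3 \left(-21 + J\right) \left(J + \sqrt{2 J}\right) = - 3 \left(-21 + J\right) \left(J + \sqrt{2} \sqrt{J}\right)$)
$\left(m{\left(50 \right)} + 1853\right) \left(-3964 - 2171\right) = \left(\left(- 3 \cdot 50^{2} + 63 \cdot 50 - 3 \sqrt{2} \cdot 50^{\frac{3}{2}} + 63 \sqrt{2} \sqrt{50}\right) + 1853\right) \left(-3964 - 2171\right) = \left(\left(\left(-3\right) 2500 + 3150 - 3 \sqrt{2} \cdot 250 \sqrt{2} + 63 \sqrt{2} \cdot 5 \sqrt{2}\right) + 1853\right) \left(-6135\right) = \left(\left(-7500 + 3150 - 1500 + 630\right) + 1853\right) \left(-6135\right) = \left(-5220 + 1853\right) \left(-6135\right) = \left(-3367\right) \left(-6135\right) = 20656545$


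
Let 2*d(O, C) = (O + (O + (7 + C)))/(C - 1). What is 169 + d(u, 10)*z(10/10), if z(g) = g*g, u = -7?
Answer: 1015/6 ≈ 169.17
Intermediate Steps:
d(O, C) = (7 + C + 2*O)/(2*(-1 + C)) (d(O, C) = ((O + (O + (7 + C)))/(C - 1))/2 = ((O + (7 + C + O))/(-1 + C))/2 = ((7 + C + 2*O)/(-1 + C))/2 = (7 + C + 2*O)/(2*(-1 + C)))
z(g) = g**2
169 + d(u, 10)*z(10/10) = 169 + ((7 + 10 + 2*(-7))/(2*(-1 + 10)))*(10/10)**2 = 169 + ((1/2)*(7 + 10 - 14)/9)*(10*(1/10))**2 = 169 + ((1/2)*(1/9)*3)*1**2 = 169 + (1/6)*1 = 169 + 1/6 = 1015/6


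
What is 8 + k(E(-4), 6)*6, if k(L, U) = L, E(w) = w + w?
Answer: -40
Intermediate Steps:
E(w) = 2*w
8 + k(E(-4), 6)*6 = 8 + (2*(-4))*6 = 8 - 8*6 = 8 - 48 = -40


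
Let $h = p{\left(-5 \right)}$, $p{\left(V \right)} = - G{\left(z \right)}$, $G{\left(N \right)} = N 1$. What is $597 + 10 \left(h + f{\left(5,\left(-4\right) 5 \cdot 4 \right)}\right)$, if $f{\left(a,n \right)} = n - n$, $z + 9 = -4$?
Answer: $727$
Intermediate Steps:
$z = -13$ ($z = -9 - 4 = -13$)
$G{\left(N \right)} = N$
$p{\left(V \right)} = 13$ ($p{\left(V \right)} = \left(-1\right) \left(-13\right) = 13$)
$h = 13$
$f{\left(a,n \right)} = 0$
$597 + 10 \left(h + f{\left(5,\left(-4\right) 5 \cdot 4 \right)}\right) = 597 + 10 \left(13 + 0\right) = 597 + 10 \cdot 13 = 597 + 130 = 727$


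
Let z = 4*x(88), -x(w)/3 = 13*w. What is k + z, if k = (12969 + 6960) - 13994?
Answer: -7793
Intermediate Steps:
x(w) = -39*w
z = -13728 (z = 4*(-39*88) = 4*(-3432) = -13728)
k = 5935 (k = 19929 - 13994 = 5935)
k + z = 5935 - 13728 = -7793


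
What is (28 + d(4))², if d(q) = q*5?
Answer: 2304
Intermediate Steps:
d(q) = 5*q
(28 + d(4))² = (28 + 5*4)² = (28 + 20)² = 48² = 2304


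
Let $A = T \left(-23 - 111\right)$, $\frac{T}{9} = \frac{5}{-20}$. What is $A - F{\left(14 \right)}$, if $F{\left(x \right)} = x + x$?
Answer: $\frac{547}{2} \approx 273.5$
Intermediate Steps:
$T = - \frac{9}{4}$ ($T = 9 \frac{5}{-20} = 9 \cdot 5 \left(- \frac{1}{20}\right) = 9 \left(- \frac{1}{4}\right) = - \frac{9}{4} \approx -2.25$)
$F{\left(x \right)} = 2 x$
$A = \frac{603}{2}$ ($A = - \frac{9 \left(-23 - 111\right)}{4} = \left(- \frac{9}{4}\right) \left(-134\right) = \frac{603}{2} \approx 301.5$)
$A - F{\left(14 \right)} = \frac{603}{2} - 2 \cdot 14 = \frac{603}{2} - 28 = \frac{547}{2}$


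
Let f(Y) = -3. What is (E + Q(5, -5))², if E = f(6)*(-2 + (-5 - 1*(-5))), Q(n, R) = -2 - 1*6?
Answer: 4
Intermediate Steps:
Q(n, R) = -8 (Q(n, R) = -2 - 6 = -8)
E = 6 (E = -3*(-2 + (-5 - 1*(-5))) = -3*(-2 + (-5 + 5)) = -3*(-2 + 0) = -3*(-2) = 6)
(E + Q(5, -5))² = (6 - 8)² = (-2)² = 4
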